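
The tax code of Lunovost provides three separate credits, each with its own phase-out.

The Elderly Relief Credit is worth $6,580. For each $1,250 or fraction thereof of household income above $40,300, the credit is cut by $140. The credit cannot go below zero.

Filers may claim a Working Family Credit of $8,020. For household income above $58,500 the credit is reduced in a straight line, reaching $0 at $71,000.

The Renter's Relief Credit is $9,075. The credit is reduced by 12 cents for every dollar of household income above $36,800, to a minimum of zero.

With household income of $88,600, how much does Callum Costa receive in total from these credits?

$3,979

Elderly Relief Credit: income exceeds $40,300 by $48,300, which is 39 full-or-partial $1,250 increments; reduction = 39 × $140 = $5,460, leaving $1,120.
Working Family Credit: $88,600 is at or above $71,000, so the credit is $0.
Renter's Relief Credit: 12% of the $51,800 excess over $36,800 is $6,216; credit = $9,075 − $6,216 = $2,859.
Total: $1,120 + $0 + $2,859 = $3,979.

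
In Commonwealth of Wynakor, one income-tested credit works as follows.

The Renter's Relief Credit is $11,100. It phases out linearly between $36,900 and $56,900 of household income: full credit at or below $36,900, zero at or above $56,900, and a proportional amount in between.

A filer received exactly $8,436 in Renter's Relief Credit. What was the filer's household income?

$41,700

$8,436 is 8,436/11,100 of the full $11,100, so 2,664/11,100 of the $20,000 range has been used: income = $36,900 + $20,000 × 2,664/11,100 = $41,700.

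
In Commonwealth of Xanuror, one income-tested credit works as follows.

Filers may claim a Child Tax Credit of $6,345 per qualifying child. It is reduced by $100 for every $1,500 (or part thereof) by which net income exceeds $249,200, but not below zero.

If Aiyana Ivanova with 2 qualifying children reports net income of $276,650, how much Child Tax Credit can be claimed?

$10,790

Child Tax Credit: base = 2 × $6,345 = $12,690. income exceeds $249,200 by $27,450, which is 19 full-or-partial $1,500 increments; reduction = 19 × $100 = $1,900, leaving $10,790.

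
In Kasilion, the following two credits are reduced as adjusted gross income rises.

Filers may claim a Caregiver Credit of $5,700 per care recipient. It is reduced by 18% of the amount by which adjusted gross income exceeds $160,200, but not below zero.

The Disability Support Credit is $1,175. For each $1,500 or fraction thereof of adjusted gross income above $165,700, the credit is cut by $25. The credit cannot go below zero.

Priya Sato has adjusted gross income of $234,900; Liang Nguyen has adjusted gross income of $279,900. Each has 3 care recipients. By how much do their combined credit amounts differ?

Priya ($234,900): Caregiver Credit: base = 3 × $5,700 = $17,100. 18% of the $74,700 excess over $160,200 is $13,446; credit = $17,100 − $13,446 = $3,654. Disability Support Credit: income exceeds $165,700 by $69,200 → 47 increments × $25 = $1,175 ≥ base, so the credit is $0. total $3,654 + $0 = $3,654
Liang ($279,900): Caregiver Credit: base = 3 × $5,700 = $17,100. 18% of the $119,700 excess over $160,200 is $21,546 ≥ base, so the credit is $0. Disability Support Credit: income exceeds $165,700 by $114,200 → 77 increments × $25 = $1,925 ≥ base, so the credit is $0. total $0 + $0 = $0
Difference: |$3,654 − $0| = $3,654.

$3,654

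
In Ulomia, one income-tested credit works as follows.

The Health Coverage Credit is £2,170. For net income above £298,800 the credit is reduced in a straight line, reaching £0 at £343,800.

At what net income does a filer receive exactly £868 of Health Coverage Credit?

£325,800

£868 is 868/2,170 of the full £2,170, so 1,302/2,170 of the £45,000 range has been used: income = £298,800 + £45,000 × 1,302/2,170 = £325,800.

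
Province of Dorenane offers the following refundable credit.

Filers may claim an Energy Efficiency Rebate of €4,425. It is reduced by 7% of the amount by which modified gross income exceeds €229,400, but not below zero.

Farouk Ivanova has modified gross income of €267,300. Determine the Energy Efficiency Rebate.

€1,772

Energy Efficiency Rebate: 7% of the €37,900 excess over €229,400 is €2,653; credit = €4,425 − €2,653 = €1,772.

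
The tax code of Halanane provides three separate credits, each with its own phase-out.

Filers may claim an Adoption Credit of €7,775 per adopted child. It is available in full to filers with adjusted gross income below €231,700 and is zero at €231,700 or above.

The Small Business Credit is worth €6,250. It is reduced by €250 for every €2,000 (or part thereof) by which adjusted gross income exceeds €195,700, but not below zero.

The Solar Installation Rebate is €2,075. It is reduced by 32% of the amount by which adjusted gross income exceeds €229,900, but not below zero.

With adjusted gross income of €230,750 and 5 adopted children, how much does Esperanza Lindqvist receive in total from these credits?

Adoption Credit: base = 5 × €7,775 = €38,875. €230,750 is below the €231,700 cutoff, so the full €38,875 applies.
Small Business Credit: income exceeds €195,700 by €35,050, which is 18 full-or-partial €2,000 increments; reduction = 18 × €250 = €4,500, leaving €1,750.
Solar Installation Rebate: 32% of the €850 excess over €229,900 is €272; credit = €2,075 − €272 = €1,803.
Total: €38,875 + €1,750 + €1,803 = €42,428.

€42,428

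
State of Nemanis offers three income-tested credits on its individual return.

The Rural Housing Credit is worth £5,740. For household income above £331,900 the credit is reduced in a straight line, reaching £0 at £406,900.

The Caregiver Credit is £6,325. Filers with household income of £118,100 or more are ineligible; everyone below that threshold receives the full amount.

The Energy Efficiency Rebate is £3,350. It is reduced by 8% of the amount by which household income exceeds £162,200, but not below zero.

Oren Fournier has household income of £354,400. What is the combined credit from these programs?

£4,018

Rural Housing Credit: £354,400 is £22,500 into a £75,000 phase-out range, leaving 52,500/75,000 of the credit: £5,740 × 52,500/75,000 = £4,018.
Caregiver Credit: £354,400 meets or exceeds the £118,100 cutoff, so the credit is £0.
Energy Efficiency Rebate: 8% of the £192,200 excess over £162,200 is £15,376 ≥ base, so the credit is £0.
Total: £4,018 + £0 + £0 = £4,018.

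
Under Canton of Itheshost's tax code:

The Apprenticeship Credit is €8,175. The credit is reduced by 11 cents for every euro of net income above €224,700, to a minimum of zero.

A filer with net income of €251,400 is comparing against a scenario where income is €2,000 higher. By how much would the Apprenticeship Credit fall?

€220

At €251,400 — 11% of the €26,700 excess over €224,700 is €2,937; credit = €8,175 − €2,937 = €5,238.
At €253,400 — 11% of the €28,700 excess over €224,700 is €3,157; credit = €8,175 − €3,157 = €5,018.
Lost: €5,238 − €5,018 = €220.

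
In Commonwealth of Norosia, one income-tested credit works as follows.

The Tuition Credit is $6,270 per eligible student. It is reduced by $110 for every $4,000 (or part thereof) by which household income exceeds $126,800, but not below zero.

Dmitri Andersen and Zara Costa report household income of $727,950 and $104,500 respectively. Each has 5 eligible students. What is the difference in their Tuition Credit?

$16,610

Dmitri ($727,950): Tuition Credit: base = 5 × $6,270 = $31,350. income exceeds $126,800 by $601,150, which is 151 full-or-partial $4,000 increments; reduction = 151 × $110 = $16,610, leaving $14,740.
Zara ($104,500): Tuition Credit: base = 5 × $6,270 = $31,350. $104,500 is at or below the $126,800 threshold, so the full $31,350 applies.
Difference: |$14,740 − $31,350| = $16,610.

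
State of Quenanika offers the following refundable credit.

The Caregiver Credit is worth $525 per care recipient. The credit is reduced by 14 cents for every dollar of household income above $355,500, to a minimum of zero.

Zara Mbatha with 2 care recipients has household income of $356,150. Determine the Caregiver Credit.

$959

Caregiver Credit: base = 2 × $525 = $1,050. 14% of the $650 excess over $355,500 is $91; credit = $1,050 − $91 = $959.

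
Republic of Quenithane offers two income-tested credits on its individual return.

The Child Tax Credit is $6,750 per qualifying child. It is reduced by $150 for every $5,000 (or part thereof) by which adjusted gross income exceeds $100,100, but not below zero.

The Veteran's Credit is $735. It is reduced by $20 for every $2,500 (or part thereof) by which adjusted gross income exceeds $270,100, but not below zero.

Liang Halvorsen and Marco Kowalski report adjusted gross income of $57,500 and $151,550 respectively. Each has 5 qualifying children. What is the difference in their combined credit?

Liang ($57,500): Child Tax Credit: base = 5 × $6,750 = $33,750. $57,500 is at or below the $100,100 threshold, so the full $33,750 applies. Veteran's Credit: $57,500 is at or below the $270,100 threshold, so the full $735 applies. total $33,750 + $735 = $34,485
Marco ($151,550): Child Tax Credit: base = 5 × $6,750 = $33,750. income exceeds $100,100 by $51,450, which is 11 full-or-partial $5,000 increments; reduction = 11 × $150 = $1,650, leaving $32,100. Veteran's Credit: $151,550 is at or below the $270,100 threshold, so the full $735 applies. total $32,100 + $735 = $32,835
Difference: |$34,485 − $32,835| = $1,650.

$1,650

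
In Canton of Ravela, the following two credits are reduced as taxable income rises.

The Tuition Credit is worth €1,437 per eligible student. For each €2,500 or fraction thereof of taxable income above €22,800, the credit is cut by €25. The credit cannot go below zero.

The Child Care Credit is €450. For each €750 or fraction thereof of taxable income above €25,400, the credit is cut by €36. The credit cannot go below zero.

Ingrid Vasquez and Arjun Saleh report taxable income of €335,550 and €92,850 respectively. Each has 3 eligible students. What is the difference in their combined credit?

Ingrid (€335,550): Tuition Credit: base = 3 × €1,437 = €4,311. income exceeds €22,800 by €312,750, which is 126 full-or-partial €2,500 increments; reduction = 126 × €25 = €3,150, leaving €1,161. Child Care Credit: income exceeds €25,400 by €310,150 → 414 increments × €36 = €14,904 ≥ base, so the credit is €0. total €1,161 + €0 = €1,161
Arjun (€92,850): Tuition Credit: base = 3 × €1,437 = €4,311. income exceeds €22,800 by €70,050, which is 29 full-or-partial €2,500 increments; reduction = 29 × €25 = €725, leaving €3,586. Child Care Credit: income exceeds €25,400 by €67,450 → 90 increments × €36 = €3,240 ≥ base, so the credit is €0. total €3,586 + €0 = €3,586
Difference: |€1,161 − €3,586| = €2,425.

€2,425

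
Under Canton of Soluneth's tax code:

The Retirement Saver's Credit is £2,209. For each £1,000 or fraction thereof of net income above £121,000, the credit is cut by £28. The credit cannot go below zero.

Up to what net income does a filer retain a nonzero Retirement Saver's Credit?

After 78 increments the reduction is 78 × £28 = £2,184, leaving £25; one more increment wipes it out. Increment 78 ends at excess 78 × £1,000 = £78,000, so the highest qualifying income is £121,000 + £78,000 = £199,000.

£199,000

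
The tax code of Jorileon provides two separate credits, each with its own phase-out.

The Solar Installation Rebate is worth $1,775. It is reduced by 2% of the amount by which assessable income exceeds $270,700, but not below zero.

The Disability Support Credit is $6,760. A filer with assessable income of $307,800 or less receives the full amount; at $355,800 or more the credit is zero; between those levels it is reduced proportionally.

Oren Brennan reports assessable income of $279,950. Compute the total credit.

Solar Installation Rebate: 2% of the $9,250 excess over $270,700 is $185; credit = $1,775 − $185 = $1,590.
Disability Support Credit: $279,950 is at or below the $307,800 threshold, so the full $6,760 applies.
Total: $1,590 + $6,760 = $8,350.

$8,350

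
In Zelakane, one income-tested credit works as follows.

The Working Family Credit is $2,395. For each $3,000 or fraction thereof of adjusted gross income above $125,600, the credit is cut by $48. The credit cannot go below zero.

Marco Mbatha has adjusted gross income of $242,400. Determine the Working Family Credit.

Working Family Credit: income exceeds $125,600 by $116,800, which is 39 full-or-partial $3,000 increments; reduction = 39 × $48 = $1,872, leaving $523.

$523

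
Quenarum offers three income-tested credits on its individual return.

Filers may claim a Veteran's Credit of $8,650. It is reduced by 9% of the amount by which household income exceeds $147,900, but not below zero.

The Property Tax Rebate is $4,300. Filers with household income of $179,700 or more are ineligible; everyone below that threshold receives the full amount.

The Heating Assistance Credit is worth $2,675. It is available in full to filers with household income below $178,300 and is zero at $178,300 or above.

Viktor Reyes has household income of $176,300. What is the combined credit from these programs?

Veteran's Credit: 9% of the $28,400 excess over $147,900 is $2,556; credit = $8,650 − $2,556 = $6,094.
Property Tax Rebate: $176,300 is below the $179,700 cutoff, so the full $4,300 applies.
Heating Assistance Credit: $176,300 is below the $178,300 cutoff, so the full $2,675 applies.
Total: $6,094 + $4,300 + $2,675 = $13,069.

$13,069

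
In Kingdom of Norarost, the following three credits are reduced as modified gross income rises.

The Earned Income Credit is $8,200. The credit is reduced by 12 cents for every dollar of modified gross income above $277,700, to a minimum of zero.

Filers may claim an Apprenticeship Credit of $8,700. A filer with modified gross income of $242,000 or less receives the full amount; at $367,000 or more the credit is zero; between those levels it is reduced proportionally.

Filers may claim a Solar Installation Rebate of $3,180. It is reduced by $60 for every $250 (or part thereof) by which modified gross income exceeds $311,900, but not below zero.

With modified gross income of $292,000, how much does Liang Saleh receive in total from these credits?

Earned Income Credit: 12% of the $14,300 excess over $277,700 is $1,716; credit = $8,200 − $1,716 = $6,484.
Apprenticeship Credit: $292,000 is $50,000 into a $125,000 phase-out range, leaving 75,000/125,000 of the credit: $8,700 × 75,000/125,000 = $5,220.
Solar Installation Rebate: $292,000 is at or below the $311,900 threshold, so the full $3,180 applies.
Total: $6,484 + $5,220 + $3,180 = $14,884.

$14,884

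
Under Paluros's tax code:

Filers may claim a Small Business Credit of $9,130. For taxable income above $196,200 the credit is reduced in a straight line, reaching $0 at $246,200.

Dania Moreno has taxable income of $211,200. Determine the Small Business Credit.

Small Business Credit: $211,200 is $15,000 into a $50,000 phase-out range, leaving 35,000/50,000 of the credit: $9,130 × 35,000/50,000 = $6,391.

$6,391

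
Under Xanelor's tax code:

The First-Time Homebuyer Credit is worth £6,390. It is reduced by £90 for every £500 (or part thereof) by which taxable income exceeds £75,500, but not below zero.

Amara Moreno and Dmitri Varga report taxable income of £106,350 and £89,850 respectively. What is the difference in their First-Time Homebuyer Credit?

Amara (£106,350): First-Time Homebuyer Credit: income exceeds £75,500 by £30,850, which is 62 full-or-partial £500 increments; reduction = 62 × £90 = £5,580, leaving £810.
Dmitri (£89,850): First-Time Homebuyer Credit: income exceeds £75,500 by £14,350, which is 29 full-or-partial £500 increments; reduction = 29 × £90 = £2,610, leaving £3,780.
Difference: |£810 − £3,780| = £2,970.

£2,970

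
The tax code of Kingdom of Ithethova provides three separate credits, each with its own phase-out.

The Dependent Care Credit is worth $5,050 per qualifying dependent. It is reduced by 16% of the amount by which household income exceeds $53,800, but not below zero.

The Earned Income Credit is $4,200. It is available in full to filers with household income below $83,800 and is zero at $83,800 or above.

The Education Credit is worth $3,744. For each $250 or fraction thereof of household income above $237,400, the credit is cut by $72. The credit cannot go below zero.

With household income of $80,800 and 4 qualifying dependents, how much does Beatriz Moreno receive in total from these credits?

$23,824

Dependent Care Credit: base = 4 × $5,050 = $20,200. 16% of the $27,000 excess over $53,800 is $4,320; credit = $20,200 − $4,320 = $15,880.
Earned Income Credit: $80,800 is below the $83,800 cutoff, so the full $4,200 applies.
Education Credit: $80,800 is at or below the $237,400 threshold, so the full $3,744 applies.
Total: $15,880 + $4,200 + $3,744 = $23,824.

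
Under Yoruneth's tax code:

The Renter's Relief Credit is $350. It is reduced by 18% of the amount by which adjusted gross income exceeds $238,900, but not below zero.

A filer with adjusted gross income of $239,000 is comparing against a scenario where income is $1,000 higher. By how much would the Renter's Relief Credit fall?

$180

At $239,000 — 18% of the $100 excess over $238,900 is $18; credit = $350 − $18 = $332.
At $240,000 — 18% of the $1,100 excess over $238,900 is $198; credit = $350 − $198 = $152.
Lost: $332 − $152 = $180.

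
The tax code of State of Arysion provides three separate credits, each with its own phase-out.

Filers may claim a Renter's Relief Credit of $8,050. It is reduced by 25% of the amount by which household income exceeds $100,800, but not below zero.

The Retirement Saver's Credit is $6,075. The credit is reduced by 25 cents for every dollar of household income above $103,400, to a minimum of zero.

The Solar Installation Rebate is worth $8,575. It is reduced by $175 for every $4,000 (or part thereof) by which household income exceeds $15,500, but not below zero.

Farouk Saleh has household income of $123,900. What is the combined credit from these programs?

Renter's Relief Credit: 25% of the $23,100 excess over $100,800 is $5,775; credit = $8,050 − $5,775 = $2,275.
Retirement Saver's Credit: 25% of the $20,500 excess over $103,400 is $5,125; credit = $6,075 − $5,125 = $950.
Solar Installation Rebate: income exceeds $15,500 by $108,400, which is 28 full-or-partial $4,000 increments; reduction = 28 × $175 = $4,900, leaving $3,675.
Total: $2,275 + $950 + $3,675 = $6,900.

$6,900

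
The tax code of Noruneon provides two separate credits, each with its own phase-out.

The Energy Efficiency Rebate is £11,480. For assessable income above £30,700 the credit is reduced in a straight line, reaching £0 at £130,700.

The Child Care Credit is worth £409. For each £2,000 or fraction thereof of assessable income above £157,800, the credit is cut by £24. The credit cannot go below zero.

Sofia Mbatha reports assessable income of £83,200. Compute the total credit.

Energy Efficiency Rebate: £83,200 is £52,500 into a £100,000 phase-out range, leaving 47,500/100,000 of the credit: £11,480 × 47,500/100,000 = £5,453.
Child Care Credit: £83,200 is at or below the £157,800 threshold, so the full £409 applies.
Total: £5,453 + £409 = £5,862.

£5,862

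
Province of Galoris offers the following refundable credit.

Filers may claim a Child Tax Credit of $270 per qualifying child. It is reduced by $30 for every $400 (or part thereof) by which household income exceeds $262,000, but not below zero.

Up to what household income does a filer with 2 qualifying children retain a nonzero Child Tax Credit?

Full credit = 2 × $270 = $540.
After 17 increments the reduction is 17 × $30 = $510, leaving $30; one more increment wipes it out. Increment 17 ends at excess 17 × $400 = $6,800, so the highest qualifying income is $262,000 + $6,800 = $268,800.

$268,800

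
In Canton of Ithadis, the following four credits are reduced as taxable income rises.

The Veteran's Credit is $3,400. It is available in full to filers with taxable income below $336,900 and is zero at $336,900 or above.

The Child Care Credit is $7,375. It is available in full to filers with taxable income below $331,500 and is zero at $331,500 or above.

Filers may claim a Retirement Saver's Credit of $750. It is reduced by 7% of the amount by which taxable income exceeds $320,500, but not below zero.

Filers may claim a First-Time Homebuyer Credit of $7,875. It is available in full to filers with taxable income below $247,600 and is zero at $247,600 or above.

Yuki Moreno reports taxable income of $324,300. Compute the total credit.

Veteran's Credit: $324,300 is below the $336,900 cutoff, so the full $3,400 applies.
Child Care Credit: $324,300 is below the $331,500 cutoff, so the full $7,375 applies.
Retirement Saver's Credit: 7% of the $3,800 excess over $320,500 is $266; credit = $750 − $266 = $484.
First-Time Homebuyer Credit: $324,300 meets or exceeds the $247,600 cutoff, so the credit is $0.
Total: $3,400 + $7,375 + $484 + $0 = $11,259.

$11,259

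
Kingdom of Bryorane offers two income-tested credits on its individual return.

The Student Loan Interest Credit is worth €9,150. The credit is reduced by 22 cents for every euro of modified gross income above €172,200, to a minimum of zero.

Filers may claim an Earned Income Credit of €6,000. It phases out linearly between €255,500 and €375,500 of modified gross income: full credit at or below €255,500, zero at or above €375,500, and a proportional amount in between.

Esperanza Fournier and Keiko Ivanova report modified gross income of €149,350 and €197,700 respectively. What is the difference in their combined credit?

Esperanza (€149,350): Student Loan Interest Credit: €149,350 is at or below the €172,200 threshold, so the full €9,150 applies. Earned Income Credit: €149,350 is at or below the €255,500 threshold, so the full €6,000 applies. total €9,150 + €6,000 = €15,150
Keiko (€197,700): Student Loan Interest Credit: 22% of the €25,500 excess over €172,200 is €5,610; credit = €9,150 − €5,610 = €3,540. Earned Income Credit: €197,700 is at or below the €255,500 threshold, so the full €6,000 applies. total €3,540 + €6,000 = €9,540
Difference: |€15,150 − €9,540| = €5,610.

€5,610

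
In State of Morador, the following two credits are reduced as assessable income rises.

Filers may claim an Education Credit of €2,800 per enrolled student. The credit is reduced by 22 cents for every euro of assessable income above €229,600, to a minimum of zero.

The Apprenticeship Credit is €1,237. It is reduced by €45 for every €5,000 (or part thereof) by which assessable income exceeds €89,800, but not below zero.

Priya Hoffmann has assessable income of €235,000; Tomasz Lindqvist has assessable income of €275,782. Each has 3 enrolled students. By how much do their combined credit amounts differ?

Priya (€235,000): Education Credit: base = 3 × €2,800 = €8,400. 22% of the €5,400 excess over €229,600 is €1,188; credit = €8,400 − €1,188 = €7,212. Apprenticeship Credit: income exceeds €89,800 by €145,200 → 30 increments × €45 = €1,350 ≥ base, so the credit is €0. total €7,212 + €0 = €7,212
Tomasz (€275,782): Education Credit: base = 3 × €2,800 = €8,400. 22% of the €46,182 excess over €229,600 is €10,160.04 ≥ base, so the credit is €0. Apprenticeship Credit: income exceeds €89,800 by €185,982 → 38 increments × €45 = €1,710 ≥ base, so the credit is €0. total €0 + €0 = €0
Difference: |€7,212 − €0| = €7,212.

€7,212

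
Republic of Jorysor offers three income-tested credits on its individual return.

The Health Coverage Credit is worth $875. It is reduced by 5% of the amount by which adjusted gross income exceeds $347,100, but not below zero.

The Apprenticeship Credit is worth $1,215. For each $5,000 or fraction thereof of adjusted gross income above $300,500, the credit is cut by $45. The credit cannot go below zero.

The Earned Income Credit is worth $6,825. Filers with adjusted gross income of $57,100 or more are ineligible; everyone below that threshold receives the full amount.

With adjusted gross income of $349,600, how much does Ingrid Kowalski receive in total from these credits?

Health Coverage Credit: 5% of the $2,500 excess over $347,100 is $125; credit = $875 − $125 = $750.
Apprenticeship Credit: income exceeds $300,500 by $49,100, which is 10 full-or-partial $5,000 increments; reduction = 10 × $45 = $450, leaving $765.
Earned Income Credit: $349,600 meets or exceeds the $57,100 cutoff, so the credit is $0.
Total: $750 + $765 + $0 = $1,515.

$1,515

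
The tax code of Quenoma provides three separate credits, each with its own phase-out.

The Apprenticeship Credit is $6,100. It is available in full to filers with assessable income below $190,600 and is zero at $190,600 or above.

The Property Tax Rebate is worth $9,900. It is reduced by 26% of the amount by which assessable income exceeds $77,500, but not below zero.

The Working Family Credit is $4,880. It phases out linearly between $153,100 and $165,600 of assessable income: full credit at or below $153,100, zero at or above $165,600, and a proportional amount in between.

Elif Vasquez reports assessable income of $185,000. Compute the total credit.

Apprenticeship Credit: $185,000 is below the $190,600 cutoff, so the full $6,100 applies.
Property Tax Rebate: 26% of the $107,500 excess over $77,500 is $27,950 ≥ base, so the credit is $0.
Working Family Credit: $185,000 is at or above $165,600, so the credit is $0.
Total: $6,100 + $0 + $0 = $6,100.

$6,100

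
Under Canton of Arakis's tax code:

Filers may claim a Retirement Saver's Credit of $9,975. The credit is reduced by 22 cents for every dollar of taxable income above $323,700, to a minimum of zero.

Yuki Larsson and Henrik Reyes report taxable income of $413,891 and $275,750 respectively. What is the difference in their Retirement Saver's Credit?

Yuki ($413,891): Retirement Saver's Credit: 22% of the $90,191 excess over $323,700 is $19,842.02 ≥ base, so the credit is $0.
Henrik ($275,750): Retirement Saver's Credit: $275,750 is at or below the $323,700 threshold, so the full $9,975 applies.
Difference: |$0 − $9,975| = $9,975.

$9,975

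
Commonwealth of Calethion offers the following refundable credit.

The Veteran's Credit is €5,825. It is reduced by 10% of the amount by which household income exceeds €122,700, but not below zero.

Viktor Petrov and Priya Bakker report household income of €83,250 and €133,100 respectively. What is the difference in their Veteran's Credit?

€1,040

Viktor (€83,250): Veteran's Credit: €83,250 is at or below the €122,700 threshold, so the full €5,825 applies.
Priya (€133,100): Veteran's Credit: 10% of the €10,400 excess over €122,700 is €1,040; credit = €5,825 − €1,040 = €4,785.
Difference: |€5,825 − €4,785| = €1,040.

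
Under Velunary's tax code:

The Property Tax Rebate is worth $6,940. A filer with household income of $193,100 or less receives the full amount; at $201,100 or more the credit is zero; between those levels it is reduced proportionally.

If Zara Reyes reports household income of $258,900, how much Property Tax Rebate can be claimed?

$0

Property Tax Rebate: $258,900 is at or above $201,100, so the credit is $0.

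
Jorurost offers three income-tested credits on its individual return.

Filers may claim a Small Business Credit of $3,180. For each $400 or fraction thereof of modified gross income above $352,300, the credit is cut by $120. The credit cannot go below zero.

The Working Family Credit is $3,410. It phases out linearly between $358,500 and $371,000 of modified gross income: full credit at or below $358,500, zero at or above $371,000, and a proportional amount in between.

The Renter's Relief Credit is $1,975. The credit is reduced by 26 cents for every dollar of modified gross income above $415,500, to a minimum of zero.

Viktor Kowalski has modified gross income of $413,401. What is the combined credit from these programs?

Small Business Credit: income exceeds $352,300 by $61,101 → 153 increments × $120 = $18,360 ≥ base, so the credit is $0.
Working Family Credit: $413,401 is at or above $371,000, so the credit is $0.
Renter's Relief Credit: $413,401 is at or below the $415,500 threshold, so the full $1,975 applies.
Total: $0 + $0 + $1,975 = $1,975.

$1,975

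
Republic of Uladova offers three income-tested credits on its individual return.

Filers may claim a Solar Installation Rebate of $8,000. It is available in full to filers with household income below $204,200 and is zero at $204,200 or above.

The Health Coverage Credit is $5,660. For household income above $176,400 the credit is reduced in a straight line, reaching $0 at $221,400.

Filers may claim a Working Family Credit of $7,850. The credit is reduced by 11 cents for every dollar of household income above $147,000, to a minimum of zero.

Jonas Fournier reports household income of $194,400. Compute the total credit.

Solar Installation Rebate: $194,400 is below the $204,200 cutoff, so the full $8,000 applies.
Health Coverage Credit: $194,400 is $18,000 into a $45,000 phase-out range, leaving 27,000/45,000 of the credit: $5,660 × 27,000/45,000 = $3,396.
Working Family Credit: 11% of the $47,400 excess over $147,000 is $5,214; credit = $7,850 − $5,214 = $2,636.
Total: $8,000 + $3,396 + $2,636 = $14,032.

$14,032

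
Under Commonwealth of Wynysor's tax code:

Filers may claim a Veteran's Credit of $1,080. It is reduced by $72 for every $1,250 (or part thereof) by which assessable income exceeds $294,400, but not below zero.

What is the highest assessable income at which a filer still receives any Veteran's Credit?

$311,900

After 14 increments the reduction is 14 × $72 = $1,008, leaving $72; one more increment wipes it out. Increment 14 ends at excess 14 × $1,250 = $17,500, so the highest qualifying income is $294,400 + $17,500 = $311,900.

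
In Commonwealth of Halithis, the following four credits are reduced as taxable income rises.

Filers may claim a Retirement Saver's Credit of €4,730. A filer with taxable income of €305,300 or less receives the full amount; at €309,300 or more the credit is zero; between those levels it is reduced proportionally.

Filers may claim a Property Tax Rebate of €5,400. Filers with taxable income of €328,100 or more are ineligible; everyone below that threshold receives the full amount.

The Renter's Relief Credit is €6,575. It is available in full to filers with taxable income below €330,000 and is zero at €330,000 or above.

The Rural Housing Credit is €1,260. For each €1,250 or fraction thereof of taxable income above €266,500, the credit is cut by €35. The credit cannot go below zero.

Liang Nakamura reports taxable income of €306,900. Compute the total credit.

Retirement Saver's Credit: €306,900 is €1,600 into a €4,000 phase-out range, leaving 2,400/4,000 of the credit: €4,730 × 2,400/4,000 = €2,838.
Property Tax Rebate: €306,900 is below the €328,100 cutoff, so the full €5,400 applies.
Renter's Relief Credit: €306,900 is below the €330,000 cutoff, so the full €6,575 applies.
Rural Housing Credit: income exceeds €266,500 by €40,400, which is 33 full-or-partial €1,250 increments; reduction = 33 × €35 = €1,155, leaving €105.
Total: €2,838 + €5,400 + €6,575 + €105 = €14,918.

€14,918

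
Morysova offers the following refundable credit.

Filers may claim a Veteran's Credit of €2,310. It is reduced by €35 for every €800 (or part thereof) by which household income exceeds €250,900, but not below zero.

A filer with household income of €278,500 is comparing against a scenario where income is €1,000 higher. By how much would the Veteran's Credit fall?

At €278,500 — income exceeds €250,900 by €27,600, which is 35 full-or-partial €800 increments; reduction = 35 × €35 = €1,225, leaving €1,085.
At €279,500 — income exceeds €250,900 by €28,600, which is 36 full-or-partial €800 increments; reduction = 36 × €35 = €1,260, leaving €1,050.
Lost: €1,085 − €1,050 = €35.

€35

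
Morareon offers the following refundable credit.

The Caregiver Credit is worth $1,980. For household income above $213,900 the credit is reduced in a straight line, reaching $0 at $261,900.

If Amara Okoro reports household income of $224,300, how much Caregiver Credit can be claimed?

Caregiver Credit: $224,300 is $10,400 into a $48,000 phase-out range, leaving 37,600/48,000 of the credit: $1,980 × 37,600/48,000 = $1,551.

$1,551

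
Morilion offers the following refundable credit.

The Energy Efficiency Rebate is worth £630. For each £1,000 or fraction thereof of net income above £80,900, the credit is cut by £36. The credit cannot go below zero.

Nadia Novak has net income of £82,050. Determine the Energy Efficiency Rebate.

Energy Efficiency Rebate: income exceeds £80,900 by £1,150, which is 2 full-or-partial £1,000 increments; reduction = 2 × £36 = £72, leaving £558.

£558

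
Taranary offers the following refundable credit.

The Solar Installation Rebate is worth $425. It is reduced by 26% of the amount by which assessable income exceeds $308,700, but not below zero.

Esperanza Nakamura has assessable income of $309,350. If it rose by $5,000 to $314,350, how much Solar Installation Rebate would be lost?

At $309,350 — 26% of the $650 excess over $308,700 is $169; credit = $425 − $169 = $256.
At $314,350 — 26% of the $5,650 excess over $308,700 is $1,469 ≥ base, so the credit is $0.
Lost: $256 − $0 = $256.

$256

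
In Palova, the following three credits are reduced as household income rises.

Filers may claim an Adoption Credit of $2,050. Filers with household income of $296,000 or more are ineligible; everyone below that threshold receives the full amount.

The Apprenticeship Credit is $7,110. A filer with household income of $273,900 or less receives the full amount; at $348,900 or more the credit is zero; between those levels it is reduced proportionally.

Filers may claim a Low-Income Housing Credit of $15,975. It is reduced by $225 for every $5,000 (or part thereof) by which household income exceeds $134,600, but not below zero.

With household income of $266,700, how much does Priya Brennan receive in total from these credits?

$19,060

Adoption Credit: $266,700 is below the $296,000 cutoff, so the full $2,050 applies.
Apprenticeship Credit: $266,700 is at or below the $273,900 threshold, so the full $7,110 applies.
Low-Income Housing Credit: income exceeds $134,600 by $132,100, which is 27 full-or-partial $5,000 increments; reduction = 27 × $225 = $6,075, leaving $9,900.
Total: $2,050 + $7,110 + $9,900 = $19,060.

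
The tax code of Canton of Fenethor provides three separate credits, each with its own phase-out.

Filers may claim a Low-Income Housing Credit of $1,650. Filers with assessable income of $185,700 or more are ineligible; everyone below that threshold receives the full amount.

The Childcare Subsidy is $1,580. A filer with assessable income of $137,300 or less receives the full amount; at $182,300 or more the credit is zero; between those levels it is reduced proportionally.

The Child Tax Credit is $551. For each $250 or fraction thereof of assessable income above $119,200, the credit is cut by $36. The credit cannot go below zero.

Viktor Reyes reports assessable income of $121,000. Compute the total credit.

$3,493

Low-Income Housing Credit: $121,000 is below the $185,700 cutoff, so the full $1,650 applies.
Childcare Subsidy: $121,000 is at or below the $137,300 threshold, so the full $1,580 applies.
Child Tax Credit: income exceeds $119,200 by $1,800, which is 8 full-or-partial $250 increments; reduction = 8 × $36 = $288, leaving $263.
Total: $1,650 + $1,580 + $263 = $3,493.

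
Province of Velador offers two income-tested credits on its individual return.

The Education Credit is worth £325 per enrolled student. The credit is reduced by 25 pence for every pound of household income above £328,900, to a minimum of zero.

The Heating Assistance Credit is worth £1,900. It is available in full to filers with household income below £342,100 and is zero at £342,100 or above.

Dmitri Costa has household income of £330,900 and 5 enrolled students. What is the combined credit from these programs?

£3,025

Education Credit: base = 5 × £325 = £1,625. 25% of the £2,000 excess over £328,900 is £500; credit = £1,625 − £500 = £1,125.
Heating Assistance Credit: £330,900 is below the £342,100 cutoff, so the full £1,900 applies.
Total: £1,125 + £1,900 = £3,025.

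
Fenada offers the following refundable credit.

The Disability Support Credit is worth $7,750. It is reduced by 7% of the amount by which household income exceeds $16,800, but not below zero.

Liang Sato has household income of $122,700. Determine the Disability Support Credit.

$337

Disability Support Credit: 7% of the $105,900 excess over $16,800 is $7,413; credit = $7,750 − $7,413 = $337.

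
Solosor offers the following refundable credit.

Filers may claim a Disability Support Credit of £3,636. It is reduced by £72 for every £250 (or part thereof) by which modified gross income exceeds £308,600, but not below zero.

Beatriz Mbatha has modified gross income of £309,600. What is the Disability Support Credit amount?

£3,348

Disability Support Credit: income exceeds £308,600 by £1,000, which is 4 full-or-partial £250 increments; reduction = 4 × £72 = £288, leaving £3,348.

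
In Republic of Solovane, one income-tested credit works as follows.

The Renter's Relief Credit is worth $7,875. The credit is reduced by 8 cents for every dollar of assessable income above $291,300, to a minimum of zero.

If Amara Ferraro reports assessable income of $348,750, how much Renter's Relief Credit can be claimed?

Renter's Relief Credit: 8% of the $57,450 excess over $291,300 is $4,596; credit = $7,875 − $4,596 = $3,279.

$3,279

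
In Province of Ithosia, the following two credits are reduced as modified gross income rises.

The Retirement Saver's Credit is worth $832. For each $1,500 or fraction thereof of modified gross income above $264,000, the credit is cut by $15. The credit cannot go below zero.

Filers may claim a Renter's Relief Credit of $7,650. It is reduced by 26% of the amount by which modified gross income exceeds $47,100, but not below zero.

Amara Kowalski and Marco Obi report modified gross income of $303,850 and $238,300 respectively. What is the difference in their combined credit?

$405

Amara ($303,850): Retirement Saver's Credit: income exceeds $264,000 by $39,850, which is 27 full-or-partial $1,500 increments; reduction = 27 × $15 = $405, leaving $427. Renter's Relief Credit: 26% of the $256,750 excess over $47,100 is $66,755 ≥ base, so the credit is $0. total $427 + $0 = $427
Marco ($238,300): Retirement Saver's Credit: $238,300 is at or below the $264,000 threshold, so the full $832 applies. Renter's Relief Credit: 26% of the $191,200 excess over $47,100 is $49,712 ≥ base, so the credit is $0. total $832 + $0 = $832
Difference: |$427 − $832| = $405.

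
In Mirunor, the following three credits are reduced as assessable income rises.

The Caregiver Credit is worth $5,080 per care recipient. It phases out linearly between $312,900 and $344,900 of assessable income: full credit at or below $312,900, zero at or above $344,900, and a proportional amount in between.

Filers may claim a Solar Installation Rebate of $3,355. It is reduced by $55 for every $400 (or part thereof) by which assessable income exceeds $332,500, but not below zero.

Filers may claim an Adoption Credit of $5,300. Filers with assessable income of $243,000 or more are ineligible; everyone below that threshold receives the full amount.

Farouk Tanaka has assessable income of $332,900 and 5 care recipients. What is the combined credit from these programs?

$12,825

Caregiver Credit: base = 5 × $5,080 = $25,400. $332,900 is $20,000 into a $32,000 phase-out range, leaving 12,000/32,000 of the credit: $25,400 × 12,000/32,000 = $9,525.
Solar Installation Rebate: income exceeds $332,500 by $400, which is 1 full-or-partial $400 increment; reduction = 1 × $55 = $55, leaving $3,300.
Adoption Credit: $332,900 meets or exceeds the $243,000 cutoff, so the credit is $0.
Total: $9,525 + $3,300 + $0 = $12,825.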